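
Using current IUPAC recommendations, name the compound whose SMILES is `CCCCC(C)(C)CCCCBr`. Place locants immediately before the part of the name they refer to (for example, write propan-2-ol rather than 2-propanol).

The longest carbon chain is 9 atoms: the parent is nonane.
Number the chain so that the substituent locant set {1,5,5} is lower than {5,5,9} at the first point of difference.
This places a bromo group at C-1; two methyl groups at C-5.
Substituent prefixes are cited in alphabetical order (multiplying prefixes like di-/tri- are ignored for ordering).
Assembling the pieces gives 1-bromo-5,5-dimethylnonane.

1-bromo-5,5-dimethylnonane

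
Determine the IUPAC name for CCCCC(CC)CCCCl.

1-chloro-4-ethyloctane

The longest carbon chain is 8 atoms: the parent is octane.
The numbering direction is chosen so that the substituent locant set {1,4} is lower than {5,8} at the first point of difference.
This places a chloro group at C-1; an ethyl group at C-4.
The substituents are ordered alphabetically, ignoring any di-/tri- multipliers.
The name is 1-chloro-4-ethyloctane.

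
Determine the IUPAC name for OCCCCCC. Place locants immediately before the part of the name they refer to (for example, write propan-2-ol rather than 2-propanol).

The longest chain bearing the –OH group is 6 carbons long (hexane).
An alcohol (–OH) is the principal characteristic group, giving the suffix -ol.
Choose the numbering such that numbering from this end puts the hydroxyl group at C-1 rather than C-6.
With this numbering: the hydroxyl at C-1.
Putting it together: hexan-1-ol.

hexan-1-ol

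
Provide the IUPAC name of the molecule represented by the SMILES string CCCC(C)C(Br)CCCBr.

The parent chain contains 8 carbons (octane).
Choose the numbering such that the substituent locant set {1,4,5} is lower than {4,5,8} at the first point of difference.
This places bromo groups at C-1 and C-4; a methyl group at C-5.
Prefixes are listed alphabetically: bromo, methyl.
Putting it together: 1,4-dibromo-5-methyloctane.

1,4-dibromo-5-methyloctane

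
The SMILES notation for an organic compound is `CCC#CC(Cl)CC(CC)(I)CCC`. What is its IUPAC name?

The longest carbon chain that includes the multiple bond has 10 carbons, so the parent hydride is decane.
The chain contains a C≡C triple bond, so the unsaturation ending is -yne.
The numbering direction is chosen so that numbering from this end puts the triple bond at C-3 rather than C-7.
This places the triple bond between C-3 and C-4; a chloro group at C-5; an ethyl group at C-7; an iodo group at C-7.
Prefixes are listed alphabetically: chloro, ethyl, iodo.
Putting it together: 5-chloro-7-ethyl-7-iododec-3-yne.

5-chloro-7-ethyl-7-iododec-3-yne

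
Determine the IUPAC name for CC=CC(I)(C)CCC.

Counting along the main chain through the multiple bond gives 7 carbons: the parent is heptane.
The chain contains a C=C double bond, so the unsaturation ending is -ene.
The numbering direction is chosen so that numbering from this end puts the double bond at C-2 rather than C-5.
That gives the double bond between C-2 and C-3; an iodo group at C-4; a methyl group at C-4.
The substituents are ordered alphabetically, ignoring any di-/tri- multipliers.
Assembling the pieces gives 4-iodo-4-methylhept-2-ene.

4-iodo-4-methylhept-2-ene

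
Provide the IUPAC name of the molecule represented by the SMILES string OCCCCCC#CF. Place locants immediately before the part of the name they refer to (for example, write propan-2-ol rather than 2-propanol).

The longest carbon chain that includes the –OH group and the multiple bond has 7 carbons, so the parent hydride is heptane.
An alcohol (–OH) is the principal characteristic group, giving the suffix -ol.
The chain contains a C≡C triple bond, so the unsaturation ending is -yne.
Choose the numbering such that numbering from this end puts the hydroxyl group at C-1 rather than C-7.
With this numbering: the hydroxyl at C-1; the triple bond between C-6 and C-7; a fluoro group at C-7.
The name is 7-fluorohept-6-yn-1-ol.

7-fluorohept-6-yn-1-ol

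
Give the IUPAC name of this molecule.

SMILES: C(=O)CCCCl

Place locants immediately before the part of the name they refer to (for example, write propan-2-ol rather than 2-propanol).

4-chlorobutanal

The longest carbon chain that includes the –CHO group has 4 carbons, so the parent hydride is butane.
An aldehyde (terminal –CHO) is the principal characteristic group, giving the suffix -al.
Choose the numbering such that the aldehyde carbon is C-1 by definition.
This places a chloro group at C-4.
Putting it together: 4-chlorobutanal.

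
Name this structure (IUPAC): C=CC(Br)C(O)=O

The longest carbon chain that includes the –COOH group and the multiple bond has 4 carbons, so the parent hydride is butane.
The highest-priority functional group is a carboxylic acid (terminal –COOH), so the name ends in -oic acid.
The chain contains a C=C double bond, so the unsaturation ending is -ene.
Choose the numbering such that the carboxylic acid carbon is C-1 by definition.
This places the double bond between C-3 and C-4; a bromo group at C-2.
Assembling the pieces gives 2-bromobut-3-enoic acid.

2-bromobut-3-enoic acid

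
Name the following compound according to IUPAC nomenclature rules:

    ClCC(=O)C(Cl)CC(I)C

Counting along the main chain through the carbonyl gives 6 carbons: the parent is hexane.
The principal characteristic group is a ketone (C=O on an internal carbon), named with the suffix -one.
Number the chain so that numbering from this end puts the carbonyl group at C-2 rather than C-5.
This places the carbonyl at C-2; chloro groups at C-1 and C-3; an iodo group at C-5.
The substituents are ordered alphabetically, ignoring any di-/tri- multipliers.
Putting it together: 1,3-dichloro-5-iodohexan-2-one.

1,3-dichloro-5-iodohexan-2-one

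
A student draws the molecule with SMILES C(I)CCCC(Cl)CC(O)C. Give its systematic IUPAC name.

4-chloro-8-iodooctan-2-ol

The longest carbon chain that includes the –OH group has 8 carbons, so the parent hydride is octane.
The highest-priority functional group is an alcohol (–OH), so the name ends in -ol.
Choose the numbering such that numbering from this end puts the hydroxyl group at C-2 rather than C-7.
This places the hydroxyl at C-2; a chloro group at C-4; an iodo group at C-8.
Substituent prefixes are cited in alphabetical order (multiplying prefixes like di-/tri- are ignored for ordering).
Putting it together: 4-chloro-8-iodooctan-2-ol.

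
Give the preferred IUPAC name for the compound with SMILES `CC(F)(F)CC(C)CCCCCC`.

The parent chain contains 10 carbons (decane).
Number the chain so that the substituent locant set {2,2,4} is lower than {7,9,9} at the first point of difference.
That gives two fluoro groups at C-2; a methyl group at C-4.
The substituents are ordered alphabetically, ignoring any di-/tri- multipliers.
Putting it together: 2,2-difluoro-4-methyldecane.

2,2-difluoro-4-methyldecane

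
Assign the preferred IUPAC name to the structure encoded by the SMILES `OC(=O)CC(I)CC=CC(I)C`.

Counting along the main chain through the –COOH group and the multiple bond gives 8 carbons: the parent is octane.
A carboxylic acid (terminal –COOH) is the principal characteristic group, giving the suffix -oic acid.
There is one C=C double bond, indicated by the ending -ene.
The numbering direction is chosen so that the carboxylic acid carbon is C-1 by definition.
That gives the double bond between C-5 and C-6; iodo groups at C-3 and C-7.
Assembling the pieces gives 3,7-diiodooct-5-enoic acid.

3,7-diiodooct-5-enoic acid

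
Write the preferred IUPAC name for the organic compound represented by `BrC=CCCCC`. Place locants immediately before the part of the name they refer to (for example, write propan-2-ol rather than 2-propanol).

1-bromohex-1-ene

The longest carbon chain that includes the multiple bond has 6 carbons, so the parent hydride is hexane.
A C=C double bond in the chain gives the infix -ene-.
Choose the numbering such that numbering from this end puts the double bond at C-1 rather than C-5.
With this numbering: the double bond between C-1 and C-2; a bromo group at C-1.
The name is 1-bromohex-1-ene.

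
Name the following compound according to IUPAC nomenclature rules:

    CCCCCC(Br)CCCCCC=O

7-bromododecanal

Counting along the main chain through the –CHO group gives 12 carbons: the parent is dodecane.
The principal characteristic group is an aldehyde (terminal –CHO), named with the suffix -al.
Choose the numbering such that the aldehyde carbon is C-1 by definition.
With this numbering: a bromo group at C-7.
Assembling the pieces gives 7-bromododecanal.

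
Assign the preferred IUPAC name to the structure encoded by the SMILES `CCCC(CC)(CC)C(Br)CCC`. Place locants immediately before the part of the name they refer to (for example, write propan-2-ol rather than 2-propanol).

The parent chain contains 8 carbons (octane).
Number the chain so that the substituent locant set {4,4,5} is lower than {4,5,5} at the first point of difference.
With this numbering: a bromo group at C-5; two ethyl groups at C-4.
Substituent prefixes are cited in alphabetical order (multiplying prefixes like di-/tri- are ignored for ordering).
The name is 5-bromo-4,4-diethyloctane.

5-bromo-4,4-diethyloctane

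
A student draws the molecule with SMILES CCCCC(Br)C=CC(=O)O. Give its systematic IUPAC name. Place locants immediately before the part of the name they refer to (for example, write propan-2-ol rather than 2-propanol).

4-bromooct-2-enoic acid

Counting along the main chain through the –COOH group and the multiple bond gives 8 carbons: the parent is octane.
The highest-priority functional group is a carboxylic acid (terminal –COOH), so the name ends in -oic acid.
The chain contains a C=C double bond, so the unsaturation ending is -ene.
The numbering direction is chosen so that the carboxylic acid carbon is C-1 by definition.
This places the double bond between C-2 and C-3; a bromo group at C-4.
Putting it together: 4-bromooct-2-enoic acid.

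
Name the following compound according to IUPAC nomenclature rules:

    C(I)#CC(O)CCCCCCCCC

1-iodododec-1-yn-3-ol

The longest carbon chain that includes the –OH group and the multiple bond has 12 carbons, so the parent hydride is dodecane.
An alcohol (–OH) is the principal characteristic group, giving the suffix -ol.
There is one C≡C triple bond, indicated by the ending -yne.
The numbering direction is chosen so that numbering from this end puts the hydroxyl group at C-3 rather than C-10.
With this numbering: the hydroxyl at C-3; the triple bond between C-1 and C-2; an iodo group at C-1.
The name is 1-iodododec-1-yn-3-ol.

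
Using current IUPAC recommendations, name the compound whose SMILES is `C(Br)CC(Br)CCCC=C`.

6,8-dibromooct-1-ene

Counting along the main chain through the multiple bond gives 8 carbons: the parent is octane.
A C=C double bond in the chain gives the infix -ene-.
Choose the numbering such that numbering from this end puts the double bond at C-1 rather than C-7.
This places the double bond between C-1 and C-2; bromo groups at C-6 and C-8.
Assembling the pieces gives 6,8-dibromooct-1-ene.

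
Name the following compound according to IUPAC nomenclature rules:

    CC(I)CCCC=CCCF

1-fluoro-8-iodonon-3-ene

Counting along the main chain through the multiple bond gives 9 carbons: the parent is nonane.
A C=C double bond in the chain gives the infix -ene-.
The numbering direction is chosen so that numbering from this end puts the double bond at C-3 rather than C-6.
That gives the double bond between C-3 and C-4; a fluoro group at C-1; an iodo group at C-8.
Prefixes are listed alphabetically: fluoro, iodo.
The name is 1-fluoro-8-iodonon-3-ene.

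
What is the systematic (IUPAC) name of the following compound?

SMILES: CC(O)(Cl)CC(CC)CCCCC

2-chloro-4-ethylnonan-2-ol

The longest carbon chain that includes the –OH group has 9 carbons, so the parent hydride is nonane.
The principal characteristic group is an alcohol (–OH), named with the suffix -ol.
Choose the numbering such that numbering from this end puts the hydroxyl group at C-2 rather than C-8.
That gives the hydroxyl at C-2; a chloro group at C-2; an ethyl group at C-4.
Substituent prefixes are cited in alphabetical order (multiplying prefixes like di-/tri- are ignored for ordering).
Assembling the pieces gives 2-chloro-4-ethylnonan-2-ol.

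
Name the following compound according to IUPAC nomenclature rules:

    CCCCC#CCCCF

1-fluoronon-4-yne

The longest chain bearing the multiple bond is 9 carbons long (nonane).
The chain contains a C≡C triple bond, so the unsaturation ending is -yne.
Number the chain so that numbering from this end puts the triple bond at C-4 rather than C-5.
With this numbering: the triple bond between C-4 and C-5; a fluoro group at C-1.
The name is 1-fluoronon-4-yne.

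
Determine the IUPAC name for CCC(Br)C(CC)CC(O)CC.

6-bromo-5-ethyloctan-3-ol

Counting along the main chain through the –OH group gives 8 carbons: the parent is octane.
An alcohol (–OH) is the principal characteristic group, giving the suffix -ol.
The numbering direction is chosen so that numbering from this end puts the hydroxyl group at C-3 rather than C-6.
That gives the hydroxyl at C-3; a bromo group at C-6; an ethyl group at C-5.
Substituent prefixes are cited in alphabetical order (multiplying prefixes like di-/tri- are ignored for ordering).
Putting it together: 6-bromo-5-ethyloctan-3-ol.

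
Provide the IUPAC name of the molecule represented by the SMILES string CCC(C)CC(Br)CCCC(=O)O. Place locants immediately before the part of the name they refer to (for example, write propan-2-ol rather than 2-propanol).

5-bromo-7-methylnonanoic acid

Counting along the main chain through the –COOH group gives 9 carbons: the parent is nonane.
A carboxylic acid (terminal –COOH) is the principal characteristic group, giving the suffix -oic acid.
Choose the numbering such that the carboxylic acid carbon is C-1 by definition.
That gives a bromo group at C-5; a methyl group at C-7.
Prefixes are listed alphabetically: bromo, methyl.
The name is 5-bromo-7-methylnonanoic acid.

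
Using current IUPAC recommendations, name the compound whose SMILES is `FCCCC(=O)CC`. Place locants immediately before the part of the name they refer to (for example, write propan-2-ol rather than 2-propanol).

The longest carbon chain that includes the carbonyl has 6 carbons, so the parent hydride is hexane.
A ketone (C=O on an internal carbon) is the principal characteristic group, giving the suffix -one.
The numbering direction is chosen so that numbering from this end puts the carbonyl group at C-3 rather than C-4.
That gives the carbonyl at C-3; a fluoro group at C-6.
Assembling the pieces gives 6-fluorohexan-3-one.

6-fluorohexan-3-one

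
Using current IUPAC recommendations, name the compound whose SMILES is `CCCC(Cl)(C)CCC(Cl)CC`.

3,6-dichloro-6-methylnonane

The parent chain contains 9 carbons (nonane).
Number the chain so that the substituent locant set {3,6,6} is lower than {4,4,7} at the first point of difference.
This places chloro groups at C-3 and C-6; a methyl group at C-6.
Substituent prefixes are cited in alphabetical order (multiplying prefixes like di-/tri- are ignored for ordering).
Assembling the pieces gives 3,6-dichloro-6-methylnonane.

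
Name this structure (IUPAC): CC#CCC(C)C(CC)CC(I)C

The longest chain bearing the multiple bond is 9 carbons long (nonane).
A C≡C triple bond in the chain gives the infix -yne-.
Number the chain so that numbering from this end puts the triple bond at C-2 rather than C-7.
With this numbering: the triple bond between C-2 and C-3; an ethyl group at C-6; an iodo group at C-8; a methyl group at C-5.
Prefixes are listed alphabetically: ethyl, iodo, methyl.
The name is 6-ethyl-8-iodo-5-methylnon-2-yne.

6-ethyl-8-iodo-5-methylnon-2-yne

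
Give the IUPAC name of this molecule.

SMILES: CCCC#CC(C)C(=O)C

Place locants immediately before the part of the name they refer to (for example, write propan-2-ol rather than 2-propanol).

The longest carbon chain that includes the carbonyl and the multiple bond has 8 carbons, so the parent hydride is octane.
The principal characteristic group is a ketone (C=O on an internal carbon), named with the suffix -one.
There is one C≡C triple bond, indicated by the ending -yne.
The numbering direction is chosen so that numbering from this end puts the carbonyl group at C-2 rather than C-7.
That gives the carbonyl at C-2; the triple bond between C-4 and C-5; a methyl group at C-3.
The name is 3-methyloct-4-yn-2-one.

3-methyloct-4-yn-2-one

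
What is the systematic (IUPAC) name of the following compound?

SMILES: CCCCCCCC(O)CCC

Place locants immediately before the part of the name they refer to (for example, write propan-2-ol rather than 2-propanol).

undecan-4-ol

The longest carbon chain that includes the –OH group has 11 carbons, so the parent hydride is undecane.
The principal characteristic group is an alcohol (–OH), named with the suffix -ol.
Number the chain so that numbering from this end puts the hydroxyl group at C-4 rather than C-8.
This places the hydroxyl at C-4.
Assembling the pieces gives undecan-4-ol.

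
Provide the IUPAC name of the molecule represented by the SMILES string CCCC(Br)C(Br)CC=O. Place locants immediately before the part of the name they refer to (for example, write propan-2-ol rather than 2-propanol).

3,4-dibromoheptanal

The longest carbon chain that includes the –CHO group has 7 carbons, so the parent hydride is heptane.
An aldehyde (terminal –CHO) is the principal characteristic group, giving the suffix -al.
Number the chain so that the aldehyde carbon is C-1 by definition.
This places bromo groups at C-3 and C-4.
The name is 3,4-dibromoheptanal.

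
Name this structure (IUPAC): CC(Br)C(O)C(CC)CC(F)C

2-bromo-4-ethyl-6-fluoroheptan-3-ol

The longest carbon chain that includes the –OH group has 7 carbons, so the parent hydride is heptane.
The highest-priority functional group is an alcohol (–OH), so the name ends in -ol.
Choose the numbering such that numbering from this end puts the hydroxyl group at C-3 rather than C-5.
With this numbering: the hydroxyl at C-3; a bromo group at C-2; an ethyl group at C-4; a fluoro group at C-6.
Prefixes are listed alphabetically: bromo, ethyl, fluoro.
Assembling the pieces gives 2-bromo-4-ethyl-6-fluoroheptan-3-ol.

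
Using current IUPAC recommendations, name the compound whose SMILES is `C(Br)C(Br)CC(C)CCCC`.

The parent chain contains 8 carbons (octane).
Number the chain so that the substituent locant set {1,2,4} is lower than {5,7,8} at the first point of difference.
This places bromo groups at C-1 and C-2; a methyl group at C-4.
The substituents are ordered alphabetically, ignoring any di-/tri- multipliers.
The name is 1,2-dibromo-4-methyloctane.

1,2-dibromo-4-methyloctane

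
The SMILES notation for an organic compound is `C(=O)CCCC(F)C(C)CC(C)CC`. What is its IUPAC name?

5-fluoro-6,8-dimethyldecanal

Counting along the main chain through the –CHO group gives 10 carbons: the parent is decane.
The highest-priority functional group is an aldehyde (terminal –CHO), so the name ends in -al.
Number the chain so that the aldehyde carbon is C-1 by definition.
That gives a fluoro group at C-5; methyl groups at C-6 and C-8.
The substituents are ordered alphabetically, ignoring any di-/tri- multipliers.
Assembling the pieces gives 5-fluoro-6,8-dimethyldecanal.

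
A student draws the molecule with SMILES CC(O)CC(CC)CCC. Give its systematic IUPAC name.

The longest carbon chain that includes the –OH group has 7 carbons, so the parent hydride is heptane.
The highest-priority functional group is an alcohol (–OH), so the name ends in -ol.
The numbering direction is chosen so that numbering from this end puts the hydroxyl group at C-2 rather than C-6.
With this numbering: the hydroxyl at C-2; an ethyl group at C-4.
The name is 4-ethylheptan-2-ol.

4-ethylheptan-2-ol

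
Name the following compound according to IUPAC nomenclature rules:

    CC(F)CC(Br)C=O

The longest carbon chain that includes the –CHO group has 5 carbons, so the parent hydride is pentane.
An aldehyde (terminal –CHO) is the principal characteristic group, giving the suffix -al.
Number the chain so that the aldehyde carbon is C-1 by definition.
With this numbering: a bromo group at C-2; a fluoro group at C-4.
Substituent prefixes are cited in alphabetical order (multiplying prefixes like di-/tri- are ignored for ordering).
Assembling the pieces gives 2-bromo-4-fluoropentanal.

2-bromo-4-fluoropentanal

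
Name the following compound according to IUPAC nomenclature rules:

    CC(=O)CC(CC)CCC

4-ethylheptan-2-one

Counting along the main chain through the carbonyl gives 7 carbons: the parent is heptane.
A ketone (C=O on an internal carbon) is the principal characteristic group, giving the suffix -one.
Choose the numbering such that numbering from this end puts the carbonyl group at C-2 rather than C-6.
This places the carbonyl at C-2; an ethyl group at C-4.
Assembling the pieces gives 4-ethylheptan-2-one.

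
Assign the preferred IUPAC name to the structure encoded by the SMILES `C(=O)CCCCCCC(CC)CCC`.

The longest chain bearing the –CHO group is 11 carbons long (undecane).
The highest-priority functional group is an aldehyde (terminal –CHO), so the name ends in -al.
Number the chain so that the aldehyde carbon is C-1 by definition.
This places an ethyl group at C-8.
Putting it together: 8-ethylundecanal.

8-ethylundecanal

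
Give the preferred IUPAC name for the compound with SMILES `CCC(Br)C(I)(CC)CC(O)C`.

The longest chain bearing the –OH group is 7 carbons long (heptane).
The highest-priority functional group is an alcohol (–OH), so the name ends in -ol.
Choose the numbering such that numbering from this end puts the hydroxyl group at C-2 rather than C-6.
This places the hydroxyl at C-2; a bromo group at C-5; an ethyl group at C-4; an iodo group at C-4.
Substituent prefixes are cited in alphabetical order (multiplying prefixes like di-/tri- are ignored for ordering).
The name is 5-bromo-4-ethyl-4-iodoheptan-2-ol.

5-bromo-4-ethyl-4-iodoheptan-2-ol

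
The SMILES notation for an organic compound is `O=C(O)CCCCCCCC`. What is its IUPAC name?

The longest carbon chain that includes the –COOH group has 9 carbons, so the parent hydride is nonane.
The principal characteristic group is a carboxylic acid (terminal –COOH), named with the suffix -oic acid.
Number the chain so that the carboxylic acid carbon is C-1 by definition.
The name is nonanoic acid.

nonanoic acid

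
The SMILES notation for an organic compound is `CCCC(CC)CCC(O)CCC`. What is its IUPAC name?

7-ethyldecan-4-ol

The longest chain bearing the –OH group is 10 carbons long (decane).
An alcohol (–OH) is the principal characteristic group, giving the suffix -ol.
Number the chain so that numbering from this end puts the hydroxyl group at C-4 rather than C-7.
With this numbering: the hydroxyl at C-4; an ethyl group at C-7.
Assembling the pieces gives 7-ethyldecan-4-ol.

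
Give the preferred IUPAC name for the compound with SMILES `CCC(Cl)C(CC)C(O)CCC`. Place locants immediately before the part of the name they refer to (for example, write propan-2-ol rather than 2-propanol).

6-chloro-5-ethyloctan-4-ol

The longest carbon chain that includes the –OH group has 8 carbons, so the parent hydride is octane.
The principal characteristic group is an alcohol (–OH), named with the suffix -ol.
The numbering direction is chosen so that numbering from this end puts the hydroxyl group at C-4 rather than C-5.
That gives the hydroxyl at C-4; a chloro group at C-6; an ethyl group at C-5.
The substituents are ordered alphabetically, ignoring any di-/tri- multipliers.
The name is 6-chloro-5-ethyloctan-4-ol.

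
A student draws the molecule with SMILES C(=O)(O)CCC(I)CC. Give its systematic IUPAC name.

The longest chain bearing the –COOH group is 6 carbons long (hexane).
A carboxylic acid (terminal –COOH) is the principal characteristic group, giving the suffix -oic acid.
Choose the numbering such that the carboxylic acid carbon is C-1 by definition.
This places an iodo group at C-4.
The name is 4-iodohexanoic acid.

4-iodohexanoic acid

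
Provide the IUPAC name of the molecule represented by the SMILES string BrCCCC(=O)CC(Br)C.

Counting along the main chain through the carbonyl gives 7 carbons: the parent is heptane.
A ketone (C=O on an internal carbon) is the principal characteristic group, giving the suffix -one.
Number the chain so that the substituent locant set {1,6} is lower than {2,7} at the first point of difference.
This places the carbonyl at C-4; bromo groups at C-1 and C-6.
Putting it together: 1,6-dibromoheptan-4-one.

1,6-dibromoheptan-4-one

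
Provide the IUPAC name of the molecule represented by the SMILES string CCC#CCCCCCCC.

undec-3-yne

Counting along the main chain through the multiple bond gives 11 carbons: the parent is undecane.
A C≡C triple bond in the chain gives the infix -yne-.
Choose the numbering such that numbering from this end puts the triple bond at C-3 rather than C-8.
With this numbering: the triple bond between C-3 and C-4.
The name is undec-3-yne.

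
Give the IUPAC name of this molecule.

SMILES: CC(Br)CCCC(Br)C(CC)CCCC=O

6,10-dibromo-5-ethylundecanal

Counting along the main chain through the –CHO group gives 11 carbons: the parent is undecane.
The highest-priority functional group is an aldehyde (terminal –CHO), so the name ends in -al.
Number the chain so that the aldehyde carbon is C-1 by definition.
That gives bromo groups at C-6 and C-10; an ethyl group at C-5.
Prefixes are listed alphabetically: bromo, ethyl.
Assembling the pieces gives 6,10-dibromo-5-ethylundecanal.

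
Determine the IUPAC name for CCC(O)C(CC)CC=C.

4-ethylhept-6-en-3-ol

The longest chain bearing the –OH group and the multiple bond is 7 carbons long (heptane).
An alcohol (–OH) is the principal characteristic group, giving the suffix -ol.
A C=C double bond in the chain gives the infix -ene-.
Choose the numbering such that numbering from this end puts the hydroxyl group at C-3 rather than C-5.
With this numbering: the hydroxyl at C-3; the double bond between C-6 and C-7; an ethyl group at C-4.
Putting it together: 4-ethylhept-6-en-3-ol.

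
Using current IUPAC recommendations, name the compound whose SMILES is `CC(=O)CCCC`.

hexan-2-one

Counting along the main chain through the carbonyl gives 6 carbons: the parent is hexane.
A ketone (C=O on an internal carbon) is the principal characteristic group, giving the suffix -one.
The numbering direction is chosen so that numbering from this end puts the carbonyl group at C-2 rather than C-5.
That gives the carbonyl at C-2.
Putting it together: hexan-2-one.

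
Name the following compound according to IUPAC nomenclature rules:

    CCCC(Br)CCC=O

The longest carbon chain that includes the –CHO group has 7 carbons, so the parent hydride is heptane.
The principal characteristic group is an aldehyde (terminal –CHO), named with the suffix -al.
Choose the numbering such that the aldehyde carbon is C-1 by definition.
With this numbering: a bromo group at C-4.
The name is 4-bromoheptanal.

4-bromoheptanal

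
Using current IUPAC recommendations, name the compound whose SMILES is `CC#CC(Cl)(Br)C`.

4-bromo-4-chloropent-2-yne

The longest carbon chain that includes the multiple bond has 5 carbons, so the parent hydride is pentane.
A C≡C triple bond in the chain gives the infix -yne-.
Choose the numbering such that numbering from this end puts the triple bond at C-2 rather than C-3.
This places the triple bond between C-2 and C-3; a bromo group at C-4; a chloro group at C-4.
The substituents are ordered alphabetically, ignoring any di-/tri- multipliers.
Assembling the pieces gives 4-bromo-4-chloropent-2-yne.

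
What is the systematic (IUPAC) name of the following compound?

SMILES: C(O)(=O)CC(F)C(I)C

3-fluoro-4-iodopentanoic acid

Counting along the main chain through the –COOH group gives 5 carbons: the parent is pentane.
A carboxylic acid (terminal –COOH) is the principal characteristic group, giving the suffix -oic acid.
The numbering direction is chosen so that the carboxylic acid carbon is C-1 by definition.
That gives a fluoro group at C-3; an iodo group at C-4.
Substituent prefixes are cited in alphabetical order (multiplying prefixes like di-/tri- are ignored for ordering).
Putting it together: 3-fluoro-4-iodopentanoic acid.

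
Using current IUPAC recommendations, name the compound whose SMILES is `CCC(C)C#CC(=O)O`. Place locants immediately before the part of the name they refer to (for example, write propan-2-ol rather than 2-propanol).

4-methylhex-2-ynoic acid

The longest carbon chain that includes the –COOH group and the multiple bond has 6 carbons, so the parent hydride is hexane.
The highest-priority functional group is a carboxylic acid (terminal –COOH), so the name ends in -oic acid.
There is one C≡C triple bond, indicated by the ending -yne.
Number the chain so that the carboxylic acid carbon is C-1 by definition.
This places the triple bond between C-2 and C-3; a methyl group at C-4.
Assembling the pieces gives 4-methylhex-2-ynoic acid.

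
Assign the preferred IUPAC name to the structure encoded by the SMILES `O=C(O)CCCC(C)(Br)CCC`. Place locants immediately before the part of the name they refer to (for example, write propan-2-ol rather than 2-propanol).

Counting along the main chain through the –COOH group gives 8 carbons: the parent is octane.
A carboxylic acid (terminal –COOH) is the principal characteristic group, giving the suffix -oic acid.
The numbering direction is chosen so that the carboxylic acid carbon is C-1 by definition.
With this numbering: a bromo group at C-5; a methyl group at C-5.
Substituent prefixes are cited in alphabetical order (multiplying prefixes like di-/tri- are ignored for ordering).
The name is 5-bromo-5-methyloctanoic acid.

5-bromo-5-methyloctanoic acid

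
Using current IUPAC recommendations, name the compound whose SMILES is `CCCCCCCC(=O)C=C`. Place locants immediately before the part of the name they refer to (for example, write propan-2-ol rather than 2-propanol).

The longest chain bearing the carbonyl and the multiple bond is 10 carbons long (decane).
The highest-priority functional group is a ketone (C=O on an internal carbon), so the name ends in -one.
A C=C double bond in the chain gives the infix -ene-.
The numbering direction is chosen so that numbering from this end puts the carbonyl group at C-3 rather than C-8.
With this numbering: the carbonyl at C-3; the double bond between C-1 and C-2.
Assembling the pieces gives dec-1-en-3-one.

dec-1-en-3-one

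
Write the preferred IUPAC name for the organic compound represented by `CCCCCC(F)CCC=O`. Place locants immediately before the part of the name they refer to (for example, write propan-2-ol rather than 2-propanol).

The longest carbon chain that includes the –CHO group has 9 carbons, so the parent hydride is nonane.
The principal characteristic group is an aldehyde (terminal –CHO), named with the suffix -al.
Number the chain so that the aldehyde carbon is C-1 by definition.
This places a fluoro group at C-4.
The name is 4-fluorononanal.

4-fluorononanal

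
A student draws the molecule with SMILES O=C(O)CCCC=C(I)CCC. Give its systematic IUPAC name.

Counting along the main chain through the –COOH group and the multiple bond gives 9 carbons: the parent is nonane.
The highest-priority functional group is a carboxylic acid (terminal –COOH), so the name ends in -oic acid.
The chain contains a C=C double bond, so the unsaturation ending is -ene.
The numbering direction is chosen so that the carboxylic acid carbon is C-1 by definition.
With this numbering: the double bond between C-5 and C-6; an iodo group at C-6.
Assembling the pieces gives 6-iodonon-5-enoic acid.

6-iodonon-5-enoic acid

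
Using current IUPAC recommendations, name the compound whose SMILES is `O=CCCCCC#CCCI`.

Counting along the main chain through the –CHO group and the multiple bond gives 9 carbons: the parent is nonane.
An aldehyde (terminal –CHO) is the principal characteristic group, giving the suffix -al.
A C≡C triple bond in the chain gives the infix -yne-.
The numbering direction is chosen so that the aldehyde carbon is C-1 by definition.
With this numbering: the triple bond between C-6 and C-7; an iodo group at C-9.
The name is 9-iodonon-6-ynal.

9-iodonon-6-ynal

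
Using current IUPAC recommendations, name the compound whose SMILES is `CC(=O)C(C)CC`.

3-methylpentan-2-one

Counting along the main chain through the carbonyl gives 5 carbons: the parent is pentane.
The highest-priority functional group is a ketone (C=O on an internal carbon), so the name ends in -one.
Number the chain so that numbering from this end puts the carbonyl group at C-2 rather than C-4.
That gives the carbonyl at C-2; a methyl group at C-3.
The name is 3-methylpentan-2-one.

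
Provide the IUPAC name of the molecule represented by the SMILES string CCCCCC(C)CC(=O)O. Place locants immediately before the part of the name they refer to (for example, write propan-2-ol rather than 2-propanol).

The longest carbon chain that includes the –COOH group has 8 carbons, so the parent hydride is octane.
The principal characteristic group is a carboxylic acid (terminal –COOH), named with the suffix -oic acid.
The numbering direction is chosen so that the carboxylic acid carbon is C-1 by definition.
With this numbering: a methyl group at C-3.
The name is 3-methyloctanoic acid.

3-methyloctanoic acid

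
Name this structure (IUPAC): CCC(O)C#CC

hex-4-yn-3-ol

The longest carbon chain that includes the –OH group and the multiple bond has 6 carbons, so the parent hydride is hexane.
An alcohol (–OH) is the principal characteristic group, giving the suffix -ol.
There is one C≡C triple bond, indicated by the ending -yne.
The numbering direction is chosen so that numbering from this end puts the hydroxyl group at C-3 rather than C-4.
That gives the hydroxyl at C-3; the triple bond between C-4 and C-5.
Assembling the pieces gives hex-4-yn-3-ol.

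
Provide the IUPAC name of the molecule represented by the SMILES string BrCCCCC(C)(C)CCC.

The longest carbon chain is 8 atoms: the parent is octane.
Number the chain so that the substituent locant set {1,5,5} is lower than {4,4,8} at the first point of difference.
That gives a bromo group at C-1; two methyl groups at C-5.
Substituent prefixes are cited in alphabetical order (multiplying prefixes like di-/tri- are ignored for ordering).
Putting it together: 1-bromo-5,5-dimethyloctane.

1-bromo-5,5-dimethyloctane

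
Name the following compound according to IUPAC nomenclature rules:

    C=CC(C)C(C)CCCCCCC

Counting along the main chain through the multiple bond gives 11 carbons: the parent is undecane.
A C=C double bond in the chain gives the infix -ene-.
The numbering direction is chosen so that numbering from this end puts the double bond at C-1 rather than C-10.
That gives the double bond between C-1 and C-2; methyl groups at C-3 and C-4.
The name is 3,4-dimethylundec-1-ene.

3,4-dimethylundec-1-ene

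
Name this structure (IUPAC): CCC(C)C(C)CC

The parent chain contains 6 carbons (hexane).
Both numbering directions give the same locant set; either may be used.
With this numbering: methyl groups at C-3 and C-4.
Putting it together: 3,4-dimethylhexane.

3,4-dimethylhexane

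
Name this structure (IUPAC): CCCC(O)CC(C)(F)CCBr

The longest carbon chain that includes the –OH group has 8 carbons, so the parent hydride is octane.
The principal characteristic group is an alcohol (–OH), named with the suffix -ol.
Number the chain so that numbering from this end puts the hydroxyl group at C-4 rather than C-5.
That gives the hydroxyl at C-4; a bromo group at C-8; a fluoro group at C-6; a methyl group at C-6.
The substituents are ordered alphabetically, ignoring any di-/tri- multipliers.
The name is 8-bromo-6-fluoro-6-methyloctan-4-ol.

8-bromo-6-fluoro-6-methyloctan-4-ol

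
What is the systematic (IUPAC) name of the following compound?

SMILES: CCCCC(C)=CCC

4-methyloct-3-ene

The longest chain bearing the multiple bond is 8 carbons long (octane).
A C=C double bond in the chain gives the infix -ene-.
Number the chain so that numbering from this end puts the double bond at C-3 rather than C-5.
That gives the double bond between C-3 and C-4; a methyl group at C-4.
Putting it together: 4-methyloct-3-ene.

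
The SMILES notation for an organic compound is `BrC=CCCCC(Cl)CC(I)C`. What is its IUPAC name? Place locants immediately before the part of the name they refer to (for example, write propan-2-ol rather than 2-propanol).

1-bromo-6-chloro-8-iodonon-1-ene

The longest carbon chain that includes the multiple bond has 9 carbons, so the parent hydride is nonane.
There is one C=C double bond, indicated by the ending -ene.
The numbering direction is chosen so that numbering from this end puts the double bond at C-1 rather than C-8.
This places the double bond between C-1 and C-2; a bromo group at C-1; a chloro group at C-6; an iodo group at C-8.
The substituents are ordered alphabetically, ignoring any di-/tri- multipliers.
The name is 1-bromo-6-chloro-8-iodonon-1-ene.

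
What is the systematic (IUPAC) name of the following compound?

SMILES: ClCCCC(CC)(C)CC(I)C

1-chloro-4-ethyl-6-iodo-4-methylheptane

The longest carbon chain is 7 atoms: the parent is heptane.
Choose the numbering such that the substituent locant set {1,4,4,6} is lower than {2,4,4,7} at the first point of difference.
With this numbering: a chloro group at C-1; an ethyl group at C-4; an iodo group at C-6; a methyl group at C-4.
Substituent prefixes are cited in alphabetical order (multiplying prefixes like di-/tri- are ignored for ordering).
Putting it together: 1-chloro-4-ethyl-6-iodo-4-methylheptane.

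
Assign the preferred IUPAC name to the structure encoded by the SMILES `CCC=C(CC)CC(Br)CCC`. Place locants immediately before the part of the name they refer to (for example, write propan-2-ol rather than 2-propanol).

6-bromo-4-ethylnon-3-ene

The longest carbon chain that includes the multiple bond has 9 carbons, so the parent hydride is nonane.
The chain contains a C=C double bond, so the unsaturation ending is -ene.
Choose the numbering such that numbering from this end puts the double bond at C-3 rather than C-6.
That gives the double bond between C-3 and C-4; a bromo group at C-6; an ethyl group at C-4.
Prefixes are listed alphabetically: bromo, ethyl.
Putting it together: 6-bromo-4-ethylnon-3-ene.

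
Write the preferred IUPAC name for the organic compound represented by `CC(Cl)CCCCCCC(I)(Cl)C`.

2,9-dichloro-2-iododecane

The longest carbon chain is 10 atoms: the parent is decane.
The numbering direction is chosen so that the substituent locant set {2,2,9} is lower than {2,9,9} at the first point of difference.
That gives chloro groups at C-2 and C-9; an iodo group at C-2.
The substituents are ordered alphabetically, ignoring any di-/tri- multipliers.
Putting it together: 2,9-dichloro-2-iododecane.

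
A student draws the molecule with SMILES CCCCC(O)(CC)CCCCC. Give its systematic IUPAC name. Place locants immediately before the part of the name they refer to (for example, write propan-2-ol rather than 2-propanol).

5-ethyldecan-5-ol

Counting along the main chain through the –OH group gives 10 carbons: the parent is decane.
An alcohol (–OH) is the principal characteristic group, giving the suffix -ol.
Choose the numbering such that numbering from this end puts the hydroxyl group at C-5 rather than C-6.
That gives the hydroxyl at C-5; an ethyl group at C-5.
Putting it together: 5-ethyldecan-5-ol.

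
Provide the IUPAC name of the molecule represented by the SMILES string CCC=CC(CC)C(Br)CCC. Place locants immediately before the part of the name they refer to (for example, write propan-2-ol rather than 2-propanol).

The longest carbon chain that includes the multiple bond has 9 carbons, so the parent hydride is nonane.
The chain contains a C=C double bond, so the unsaturation ending is -ene.
The numbering direction is chosen so that numbering from this end puts the double bond at C-3 rather than C-6.
This places the double bond between C-3 and C-4; a bromo group at C-6; an ethyl group at C-5.
Substituent prefixes are cited in alphabetical order (multiplying prefixes like di-/tri- are ignored for ordering).
The name is 6-bromo-5-ethylnon-3-ene.

6-bromo-5-ethylnon-3-ene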